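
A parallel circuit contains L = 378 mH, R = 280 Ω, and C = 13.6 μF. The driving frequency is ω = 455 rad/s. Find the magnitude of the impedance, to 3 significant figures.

X_L = ωL = 172 Ω
X_C = 1/(ωC) = 162 Ω
Parallel: admittances add. Y = 1/R + 1/(jωL) + jωC
Y = (0.00357 + j0.000374) S
|Y| = 0.00359 S → |Z| = 1/|Y| = 278 Ω, ∠Z = −∠Y = -5.97°

278 Ω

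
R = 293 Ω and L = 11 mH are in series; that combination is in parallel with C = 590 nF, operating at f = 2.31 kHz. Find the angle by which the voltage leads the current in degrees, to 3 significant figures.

ω = 2πf = 14510 rad/s
X_L = ωL = 160 Ω
X_C = 1/(ωC) = 117 Ω
Branch 1 (R+jX_L): Z₁ = 293 + j160 Ω, |Z₁| = 334 Ω
Branch 2 (−jX_C): Z₂ = −j117 Ω
Parallel: Z = Z₁Z₂/(Z₁+Z₂), |Z| = 132 Ω, ∠Z = -69.7°

-69.7°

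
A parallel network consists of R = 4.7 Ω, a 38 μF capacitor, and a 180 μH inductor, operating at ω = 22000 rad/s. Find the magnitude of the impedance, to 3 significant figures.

1.61 Ω

X_L = ωL = 3.96 Ω
X_C = 1/(ωC) = 1.20 Ω
Parallel: admittances add. Y = 1/R + 1/(jωL) + jωC
Y = (0.213 + j0.583) S
|Y| = 0.621 S → |Z| = 1/|Y| = 1.61 Ω, ∠Z = −∠Y = -70.0°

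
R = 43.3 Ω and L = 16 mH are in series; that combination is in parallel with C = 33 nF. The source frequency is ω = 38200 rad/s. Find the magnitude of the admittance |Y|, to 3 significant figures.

X_L = ωL = 611 Ω
X_C = 1/(ωC) = 793 Ω
Branch 1 (R+jX_L): Z₁ = 43.3 + j611 Ω, |Z₁| = 613 Ω
Branch 2 (−jX_C): Z₂ = −j793 Ω
Parallel: Z = Z₁Z₂/(Z₁+Z₂), |Z| = 2600 Ω, ∠Z = 72.6°
|Y| = 1/|Z| = 385 μS

385 μS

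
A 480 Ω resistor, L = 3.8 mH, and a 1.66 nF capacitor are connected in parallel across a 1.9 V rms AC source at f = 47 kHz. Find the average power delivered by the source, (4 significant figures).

ω = 2πf = 295300 rad/s
X_L = ωL = 1122 Ω
X_C = 1/(ωC) = 2040 Ω
Parallel: admittances add. Y = 1/R + 1/(jωL) + jωC
Y = (0.002083 − j0.0004009) S
|Y| = 0.002122 S → |Z| = 1/|Y| = 471.4 Ω, ∠Z = −∠Y = 10.89°
I = V/|Z| = 4.031 mA
P = VI cos φ = 1.9 × 0.004031 × cos(10.89°) = 7.521 mW

7.521 mW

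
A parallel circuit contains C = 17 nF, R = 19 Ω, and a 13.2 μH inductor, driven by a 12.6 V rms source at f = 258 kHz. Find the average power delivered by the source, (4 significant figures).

8.356 W

ω = 2πf = 1.621e+06 rad/s
X_L = ωL = 21.40 Ω
X_C = 1/(ωC) = 36.29 Ω
Parallel: admittances add. Y = 1/R + 1/(jωL) + jωC
Y = (0.05263 − j0.01918) S
|Y| = 0.05602 S → |Z| = 1/|Y| = 17.85 Ω, ∠Z = −∠Y = 20.02°
I = V/|Z| = 705.8 mA
P = VI cos φ = 12.6 × 0.7058 × cos(20.02°) = 8.356 W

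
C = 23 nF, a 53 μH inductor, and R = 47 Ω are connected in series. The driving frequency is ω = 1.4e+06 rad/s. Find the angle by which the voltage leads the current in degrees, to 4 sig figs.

X_L = ωL = 74.20 Ω
X_C = 1/(ωC) = 31.06 Ω
Net reactance X = X_L − X_C = 43.14 Ω
Z = 47.00 + j43.14 Ω
|Z| = √(47.00² + 43.14²) = 63.80 Ω
∠Z = arctan(43.14/47.00) = 42.55°

42.55°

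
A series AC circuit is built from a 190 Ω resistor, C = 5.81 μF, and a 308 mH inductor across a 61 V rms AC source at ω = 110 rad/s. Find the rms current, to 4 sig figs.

39.54 mA

X_L = ωL = 33.88 Ω
X_C = 1/(ωC) = 1565 Ω
Net reactance X = X_L − X_C = -1531 Ω
Z = 190.0 − j1531 Ω
|Z| = √(190.0² + 1531²) = 1543 Ω
I = V/|Z| = 61/1543 = 39.54 mA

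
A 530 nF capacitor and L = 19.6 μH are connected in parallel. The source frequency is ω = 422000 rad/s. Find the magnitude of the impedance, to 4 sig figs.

9.732 Ω

X_L = ωL = 8.271 Ω
X_C = 1/(ωC) = 4.471 Ω
Parallel: admittances add. Y = 1/(jωL) + jωC
Y = (0 + j0.1028) S
|Y| = 0.1028 S → |Z| = 1/|Y| = 9.732 Ω, ∠Z = −∠Y = -90.00°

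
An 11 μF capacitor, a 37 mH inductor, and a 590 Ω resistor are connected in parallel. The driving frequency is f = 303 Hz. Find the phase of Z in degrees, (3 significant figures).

ω = 2πf = 1904 rad/s
X_L = ωL = 70.4 Ω
X_C = 1/(ωC) = 47.8 Ω
Parallel: admittances add. Y = 1/R + 1/(jωL) + jωC
Y = (0.00169 + j0.00675) S
|Y| = 0.00696 S → |Z| = 1/|Y| = 144 Ω, ∠Z = −∠Y = -75.9°

-75.9°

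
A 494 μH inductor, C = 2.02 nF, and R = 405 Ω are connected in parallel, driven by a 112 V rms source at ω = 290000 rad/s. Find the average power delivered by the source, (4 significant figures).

X_L = ωL = 143.3 Ω
X_C = 1/(ωC) = 1707 Ω
Parallel: admittances add. Y = 1/R + 1/(jωL) + jωC
Y = (0.002469 − j0.006395) S
|Y| = 0.006855 S → |Z| = 1/|Y| = 145.9 Ω, ∠Z = −∠Y = 68.89°
I = V/|Z| = 767.7 mA
P = VI cos φ = 112 × 0.7677 × cos(68.89°) = 30.97 W

30.97 W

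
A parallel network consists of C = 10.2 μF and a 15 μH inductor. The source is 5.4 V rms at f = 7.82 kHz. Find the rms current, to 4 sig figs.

4.620 A

ω = 2πf = 49130 rad/s
X_L = ωL = 0.7370 Ω
X_C = 1/(ωC) = 1.995 Ω
Parallel: admittances add. Y = 1/(jωL) + jωC
Y = (0 − j0.8556) S
|Y| = 0.8556 S → |Z| = 1/|Y| = 1.169 Ω, ∠Z = −∠Y = 90.00°
I = V/|Z| = 5.4/1.169 = 4.620 A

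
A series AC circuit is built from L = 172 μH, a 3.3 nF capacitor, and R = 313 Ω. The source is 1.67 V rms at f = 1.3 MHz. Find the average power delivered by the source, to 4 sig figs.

443.4 μW

ω = 2πf = 8.168e+06 rad/s
X_L = ωL = 1405 Ω
X_C = 1/(ωC) = 37.10 Ω
Net reactance X = X_L − X_C = 1368 Ω
Z = 313.0 + j1368 Ω
|Z| = √(313.0² + 1368²) = 1403 Ω
∠Z = arctan(1368/313.0) = 77.11°
I = V/|Z| = 1.190 mA
P = VI cos φ = 1.67 × 0.001190 × cos(77.11°) = 443.4 μW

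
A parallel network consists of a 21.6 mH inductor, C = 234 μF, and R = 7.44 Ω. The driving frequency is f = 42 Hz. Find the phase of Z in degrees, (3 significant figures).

ω = 2πf = 263.9 rad/s
X_L = ωL = 5.70 Ω
X_C = 1/(ωC) = 16.2 Ω
Parallel: admittances add. Y = 1/R + 1/(jωL) + jωC
Y = (0.134 − j0.114) S
|Y| = 0.176 S → |Z| = 1/|Y| = 5.68 Ω, ∠Z = −∠Y = 40.2°

40.2°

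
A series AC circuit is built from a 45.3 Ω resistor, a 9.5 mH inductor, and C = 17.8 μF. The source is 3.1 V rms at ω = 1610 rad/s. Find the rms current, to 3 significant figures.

X_L = ωL = 15.3 Ω
X_C = 1/(ωC) = 34.9 Ω
Net reactance X = X_L − X_C = -19.6 Ω
Z = 45.3 − j19.6 Ω
|Z| = √(45.3² + 19.6²) = 49.4 Ω
I = V/|Z| = 3.1/49.4 = 62.8 mA

62.8 mA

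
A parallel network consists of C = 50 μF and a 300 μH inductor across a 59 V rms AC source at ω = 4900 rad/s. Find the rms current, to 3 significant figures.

25.7 A

X_L = ωL = 1.47 Ω
X_C = 1/(ωC) = 4.08 Ω
Parallel: admittances add. Y = 1/(jωL) + jωC
Y = (0 − j0.435) S
|Y| = 0.435 S → |Z| = 1/|Y| = 2.30 Ω, ∠Z = −∠Y = 90.0°
I = V/|Z| = 59/2.30 = 25.7 A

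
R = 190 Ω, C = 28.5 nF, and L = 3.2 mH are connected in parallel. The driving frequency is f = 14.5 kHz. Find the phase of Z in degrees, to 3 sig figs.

9.00°

ω = 2πf = 91110 rad/s
X_L = ωL = 292 Ω
X_C = 1/(ωC) = 385 Ω
Parallel: admittances add. Y = 1/R + 1/(jωL) + jωC
Y = (0.00526 − j0.000834) S
|Y| = 0.00533 S → |Z| = 1/|Y| = 188 Ω, ∠Z = −∠Y = 9.00°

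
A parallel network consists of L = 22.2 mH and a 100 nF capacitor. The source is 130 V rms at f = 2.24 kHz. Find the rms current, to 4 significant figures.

ω = 2πf = 14070 rad/s
X_L = ωL = 312.5 Ω
X_C = 1/(ωC) = 710.5 Ω
Parallel: admittances add. Y = 1/(jωL) + jωC
Y = (0 − j0.001793) S
|Y| = 0.001793 S → |Z| = 1/|Y| = 557.7 Ω, ∠Z = −∠Y = 90.00°
I = V/|Z| = 130/557.7 = 233.1 mA

233.1 mA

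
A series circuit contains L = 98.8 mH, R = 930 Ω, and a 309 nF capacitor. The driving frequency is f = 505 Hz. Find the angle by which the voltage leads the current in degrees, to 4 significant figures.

-37.22°

ω = 2πf = 3173 rad/s
X_L = ωL = 313.5 Ω
X_C = 1/(ωC) = 1020 Ω
Net reactance X = X_L − X_C = -706.4 Ω
Z = 930.0 − j706.4 Ω
|Z| = √(930.0² + 706.4²) = 1168 Ω
∠Z = arctan(-706.4/930.0) = -37.22°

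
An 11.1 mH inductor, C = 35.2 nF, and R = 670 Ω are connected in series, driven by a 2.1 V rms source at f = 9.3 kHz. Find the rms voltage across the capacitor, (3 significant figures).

1.48 V

ω = 2πf = 58430 rad/s
X_L = ωL = 649 Ω
X_C = 1/(ωC) = 486 Ω
Net reactance X = X_L − X_C = 162 Ω
Z = 670 + j162 Ω
|Z| = √(670² + 162²) = 689 Ω
I = V/|Z| = 3.05 mA
V_C = I·|Z_C| = 0.00305 × 486 = 1.48 V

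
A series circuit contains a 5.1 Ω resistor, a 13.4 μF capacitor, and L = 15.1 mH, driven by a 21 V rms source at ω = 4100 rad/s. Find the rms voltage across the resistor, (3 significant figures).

X_L = ωL = 61.9 Ω
X_C = 1/(ωC) = 18.2 Ω
Net reactance X = X_L − X_C = 43.7 Ω
Z = 5.10 + j43.7 Ω
|Z| = √(5.10² + 43.7²) = 44.0 Ω
I = V/|Z| = 477 mA
V_R = I·|Z_R| = 0.477 × 5.10 = 2.43 V

2.43 V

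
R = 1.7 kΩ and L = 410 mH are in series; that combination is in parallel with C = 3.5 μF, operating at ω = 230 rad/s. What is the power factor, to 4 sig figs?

X_L = ωL = 94.30 Ω
X_C = 1/(ωC) = 1242 Ω
Branch 1 (R+jX_L): Z₁ = 1700 + j94.30 Ω, |Z₁| = 1703 Ω
Branch 2 (−jX_C): Z₂ = −j1242 Ω
Parallel: Z = Z₁Z₂/(Z₁+Z₂), |Z| = 1031 Ω, ∠Z = -52.80°
cos φ = cos(-52.80°) = 0.6047

0.6047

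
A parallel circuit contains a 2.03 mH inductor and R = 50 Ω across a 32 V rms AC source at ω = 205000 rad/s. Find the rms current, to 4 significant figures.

X_L = ωL = 416.2 Ω
Parallel: admittances add. Y = 1/R + 1/(jωL)
Y = (0.02000 − j0.002403) S
|Y| = 0.02014 S → |Z| = 1/|Y| = 49.64 Ω, ∠Z = −∠Y = 6.851°
I = V/|Z| = 32/49.64 = 644.6 mA

644.6 mA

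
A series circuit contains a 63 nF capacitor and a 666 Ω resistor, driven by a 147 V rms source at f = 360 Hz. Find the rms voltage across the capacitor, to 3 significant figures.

ω = 2πf = 2262 rad/s
X_C = 1/(ωC) = 7020 Ω
Z = 666 − j7020 Ω
|Z| = √(666² + 7020²) = 7050 Ω
I = V/|Z| = 20.9 mA
V_C = I·|Z_C| = 0.0209 × 7020 = 146 V

146 V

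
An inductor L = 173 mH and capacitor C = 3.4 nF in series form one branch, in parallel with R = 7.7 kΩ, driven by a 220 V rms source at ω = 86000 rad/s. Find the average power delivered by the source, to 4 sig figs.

X_L = ωL = 14880 Ω
X_C = 1/(ωC) = 3420 Ω
Branch 1: Z₁ = R = 7700 Ω
Branch 2 (series LC): Z₂ = j(X_L − X_C) = j11460 Ω
Parallel: Z = Z₁Z₂/(Z₁+Z₂), |Z| = 6391 Ω, ∠Z = 33.90°
I = V/|Z| = 34.42 mA
P = VI cos φ = 220 × 0.03442 × cos(33.90°) = 6.286 W

6.286 W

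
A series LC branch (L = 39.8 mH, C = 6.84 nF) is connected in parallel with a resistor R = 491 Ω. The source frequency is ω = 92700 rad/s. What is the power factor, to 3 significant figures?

X_L = ωL = 3690 Ω
X_C = 1/(ωC) = 1580 Ω
Branch 1: Z₁ = R = 491 Ω
Branch 2 (series LC): Z₂ = j(X_L − X_C) = j2110 Ω
Parallel: Z = Z₁Z₂/(Z₁+Z₂), |Z| = 478 Ω, ∠Z = 13.1°
cos φ = cos(13.1°) = 0.974

0.974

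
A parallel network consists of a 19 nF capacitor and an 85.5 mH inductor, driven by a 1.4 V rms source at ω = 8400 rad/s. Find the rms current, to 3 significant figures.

1.73 mA

X_L = ωL = 718 Ω
X_C = 1/(ωC) = 6270 Ω
Parallel: admittances add. Y = 1/(jωL) + jωC
Y = (0 − j0.00123) S
|Y| = 0.00123 S → |Z| = 1/|Y| = 811 Ω, ∠Z = −∠Y = 90.0°
I = V/|Z| = 1.4/811 = 1.73 mA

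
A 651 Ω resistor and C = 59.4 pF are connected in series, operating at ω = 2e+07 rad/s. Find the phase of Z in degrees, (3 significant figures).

X_C = 1/(ωC) = 842 Ω
Z = 651 − j842 Ω
|Z| = √(651² + 842²) = 1060 Ω
∠Z = arctan(-842/651) = -52.3°

-52.3°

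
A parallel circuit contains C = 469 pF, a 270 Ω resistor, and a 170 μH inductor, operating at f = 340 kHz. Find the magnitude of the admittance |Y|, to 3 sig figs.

4.10 mS

ω = 2πf = 2.136e+06 rad/s
X_L = ωL = 363 Ω
X_C = 1/(ωC) = 998 Ω
Parallel: admittances add. Y = 1/R + 1/(jωL) + jωC
Y = (0.00370 − j0.00175) S
|Y| = 0.00410 S → |Z| = 1/|Y| = 244 Ω, ∠Z = −∠Y = 25.3°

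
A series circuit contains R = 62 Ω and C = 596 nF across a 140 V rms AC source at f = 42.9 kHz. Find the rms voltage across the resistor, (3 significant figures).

ω = 2πf = 269500 rad/s
X_C = 1/(ωC) = 6.22 Ω
Z = 62.0 − j6.22 Ω
|Z| = √(62.0² + 6.22²) = 62.3 Ω
I = V/|Z| = 2.25 A
V_R = I·|Z_R| = 2.25 × 62.0 = 139 V

139 V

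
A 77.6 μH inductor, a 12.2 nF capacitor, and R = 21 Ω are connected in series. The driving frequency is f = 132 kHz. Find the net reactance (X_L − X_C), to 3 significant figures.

ω = 2πf = 829400 rad/s
X_L = ωL = 64.4 Ω
X_C = 1/(ωC) = 98.8 Ω
X = 64.4 − 98.8 = -34.5 Ω

-34.5 Ω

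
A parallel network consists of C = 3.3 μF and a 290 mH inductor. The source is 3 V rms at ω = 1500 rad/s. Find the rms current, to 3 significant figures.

X_L = ωL = 435 Ω
X_C = 1/(ωC) = 202 Ω
Parallel: admittances add. Y = 1/(jωL) + jωC
Y = (0 + j0.00265) S
|Y| = 0.00265 S → |Z| = 1/|Y| = 377 Ω, ∠Z = −∠Y = -90.0°
I = V/|Z| = 3/377 = 7.95 mA

7.95 mA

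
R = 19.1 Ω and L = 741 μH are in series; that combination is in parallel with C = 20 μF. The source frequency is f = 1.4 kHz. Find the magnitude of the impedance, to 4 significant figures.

6.000 Ω

ω = 2πf = 8796 rad/s
X_L = ωL = 6.518 Ω
X_C = 1/(ωC) = 5.684 Ω
Branch 1 (R+jX_L): Z₁ = 19.10 + j6.518 Ω, |Z₁| = 20.18 Ω
Branch 2 (−jX_C): Z₂ = −j5.684 Ω
Parallel: Z = Z₁Z₂/(Z₁+Z₂), |Z| = 6.000 Ω, ∠Z = -73.66°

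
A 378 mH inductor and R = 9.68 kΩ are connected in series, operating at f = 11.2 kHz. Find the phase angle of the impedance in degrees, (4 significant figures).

ω = 2πf = 70370 rad/s
X_L = ωL = 26600 Ω
Z = 9680 + j26600 Ω
|Z| = √(9680² + 26600²) = 28310 Ω
∠Z = arctan(26600/9680) = 70.00°

70.00°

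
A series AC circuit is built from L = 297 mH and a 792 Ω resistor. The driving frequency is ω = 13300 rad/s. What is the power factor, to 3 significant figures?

X_L = ωL = 3950 Ω
Z = 792 + j3950 Ω
|Z| = √(792² + 3950²) = 4030 Ω
∠Z = arctan(3950/792) = 78.7°
cos φ = cos(78.7°) = 0.197

0.197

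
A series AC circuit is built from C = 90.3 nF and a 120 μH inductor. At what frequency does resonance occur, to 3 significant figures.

48.3 kHz

ω₀ = 1/√(LC) = 1/√(0.00012 × 9.03e-08) = 303800 rad/s
f₀ = ω₀/(2π) = 48.3 kHz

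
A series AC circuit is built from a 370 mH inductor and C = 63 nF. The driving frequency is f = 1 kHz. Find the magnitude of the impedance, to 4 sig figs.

201.5 Ω

ω = 2πf = 6283 rad/s
X_L = ωL = 2325 Ω
X_C = 1/(ωC) = 2526 Ω
Net reactance X = X_L − X_C = -201.5 Ω
Z = − j201.5 Ω
|Z| = √(0² + 201.5²) = 201.5 Ω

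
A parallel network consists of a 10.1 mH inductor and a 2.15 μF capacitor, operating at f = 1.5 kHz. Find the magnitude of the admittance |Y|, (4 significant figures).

9.758 mS

ω = 2πf = 9425 rad/s
X_L = ωL = 95.19 Ω
X_C = 1/(ωC) = 49.35 Ω
Parallel: admittances add. Y = 1/(jωL) + jωC
Y = (0 + j0.009758) S
|Y| = 0.009758 S → |Z| = 1/|Y| = 102.5 Ω, ∠Z = −∠Y = -90.00°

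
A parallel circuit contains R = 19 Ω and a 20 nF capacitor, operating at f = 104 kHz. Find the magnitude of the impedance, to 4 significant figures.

ω = 2πf = 653500 rad/s
X_C = 1/(ωC) = 76.52 Ω
Parallel: admittances add. Y = 1/R + jωC
Y = (0.05263 + j0.01307) S
|Y| = 0.05423 S → |Z| = 1/|Y| = 18.44 Ω, ∠Z = −∠Y = -13.95°

18.44 Ω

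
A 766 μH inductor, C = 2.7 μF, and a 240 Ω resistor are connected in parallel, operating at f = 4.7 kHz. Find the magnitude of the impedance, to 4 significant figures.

27.96 Ω

ω = 2πf = 29530 rad/s
X_L = ωL = 22.62 Ω
X_C = 1/(ωC) = 12.54 Ω
Parallel: admittances add. Y = 1/R + 1/(jωL) + jωC
Y = (0.004167 + j0.03553) S
|Y| = 0.03577 S → |Z| = 1/|Y| = 27.96 Ω, ∠Z = −∠Y = -83.31°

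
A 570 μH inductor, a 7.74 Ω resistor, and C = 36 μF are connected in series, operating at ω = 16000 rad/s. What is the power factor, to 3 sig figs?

X_L = ωL = 9.12 Ω
X_C = 1/(ωC) = 1.74 Ω
Net reactance X = X_L − X_C = 7.38 Ω
Z = 7.74 + j7.38 Ω
|Z| = √(7.74² + 7.38²) = 10.7 Ω
∠Z = arctan(7.38/7.74) = 43.7°
cos φ = cos(43.7°) = 0.724

0.724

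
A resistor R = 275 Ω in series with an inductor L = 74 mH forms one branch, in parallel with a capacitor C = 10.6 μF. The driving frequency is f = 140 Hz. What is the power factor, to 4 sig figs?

ω = 2πf = 879.6 rad/s
X_L = ωL = 65.09 Ω
X_C = 1/(ωC) = 107.2 Ω
Branch 1 (R+jX_L): Z₁ = 275.0 + j65.09 Ω, |Z₁| = 282.6 Ω
Branch 2 (−jX_C): Z₂ = −j107.2 Ω
Parallel: Z = Z₁Z₂/(Z₁+Z₂), |Z| = 108.9 Ω, ∠Z = -67.97°
cos φ = cos(-67.97°) = 0.3751

0.3751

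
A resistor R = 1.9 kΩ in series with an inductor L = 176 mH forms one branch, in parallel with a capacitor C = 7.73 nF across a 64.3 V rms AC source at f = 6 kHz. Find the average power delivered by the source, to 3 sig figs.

165 mW

ω = 2πf = 37700 rad/s
X_L = ωL = 6640 Ω
X_C = 1/(ωC) = 3430 Ω
Branch 1 (R+jX_L): Z₁ = 1900 + j6640 Ω, |Z₁| = 6900 Ω
Branch 2 (−jX_C): Z₂ = −j3430 Ω
Parallel: Z = Z₁Z₂/(Z₁+Z₂), |Z| = 6360 Ω, ∠Z = -75.3°
I = V/|Z| = 10.1 mA
P = VI cos φ = 64.3 × 0.0101 × cos(-75.3°) = 165 mW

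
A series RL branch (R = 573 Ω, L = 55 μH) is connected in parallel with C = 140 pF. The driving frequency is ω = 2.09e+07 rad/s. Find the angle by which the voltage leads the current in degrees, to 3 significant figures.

-81.1°

X_L = ωL = 1150 Ω
X_C = 1/(ωC) = 342 Ω
Branch 1 (R+jX_L): Z₁ = 573 + j1150 Ω, |Z₁| = 1280 Ω
Branch 2 (−jX_C): Z₂ = −j342 Ω
Parallel: Z = Z₁Z₂/(Z₁+Z₂), |Z| = 443 Ω, ∠Z = -81.1°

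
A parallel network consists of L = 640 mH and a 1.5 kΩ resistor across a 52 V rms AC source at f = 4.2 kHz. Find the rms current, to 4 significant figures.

34.80 mA

ω = 2πf = 26390 rad/s
X_L = ωL = 16890 Ω
Parallel: admittances add. Y = 1/R + 1/(jωL)
Y = (0.0006667 − j5.921e-05) S
|Y| = 0.0006693 S → |Z| = 1/|Y| = 1494 Ω, ∠Z = −∠Y = 5.075°
I = V/|Z| = 52/1494 = 34.80 mA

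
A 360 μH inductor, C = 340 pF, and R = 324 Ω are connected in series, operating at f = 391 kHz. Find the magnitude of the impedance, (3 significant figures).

450 Ω

ω = 2πf = 2.457e+06 rad/s
X_L = ωL = 884 Ω
X_C = 1/(ωC) = 1200 Ω
Net reactance X = X_L − X_C = -313 Ω
Z = 324 − j313 Ω
|Z| = √(324² + 313²) = 450 Ω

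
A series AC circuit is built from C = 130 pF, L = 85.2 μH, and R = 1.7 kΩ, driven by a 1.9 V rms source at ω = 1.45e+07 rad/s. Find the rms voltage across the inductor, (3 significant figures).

X_L = ωL = 1240 Ω
X_C = 1/(ωC) = 531 Ω
Net reactance X = X_L − X_C = 705 Ω
Z = 1700 + j705 Ω
|Z| = √(1700² + 705²) = 1840 Ω
I = V/|Z| = 1.03 mA
V_L = I·|Z_L| = 0.00103 × 1240 = 1.28 V

1.28 V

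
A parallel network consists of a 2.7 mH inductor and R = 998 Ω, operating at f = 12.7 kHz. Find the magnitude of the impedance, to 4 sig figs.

210.6 Ω

ω = 2πf = 79800 rad/s
X_L = ωL = 215.5 Ω
Parallel: admittances add. Y = 1/R + 1/(jωL)
Y = (0.001002 − j0.004641) S
|Y| = 0.004748 S → |Z| = 1/|Y| = 210.6 Ω, ∠Z = −∠Y = 77.82°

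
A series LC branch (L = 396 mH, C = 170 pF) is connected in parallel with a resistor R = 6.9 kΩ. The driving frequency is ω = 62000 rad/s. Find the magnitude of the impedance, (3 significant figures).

6870 Ω

X_L = ωL = 24600 Ω
X_C = 1/(ωC) = 94900 Ω
Branch 1: Z₁ = R = 6900 Ω
Branch 2 (series LC): Z₂ = j(X_L − X_C) = −j70300 Ω
Parallel: Z = Z₁Z₂/(Z₁+Z₂), |Z| = 6870 Ω, ∠Z = -5.60°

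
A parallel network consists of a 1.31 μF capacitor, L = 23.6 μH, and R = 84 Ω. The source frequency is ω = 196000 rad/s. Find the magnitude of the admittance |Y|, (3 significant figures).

42.3 mS

X_L = ωL = 4.63 Ω
X_C = 1/(ωC) = 3.89 Ω
Parallel: admittances add. Y = 1/R + 1/(jωL) + jωC
Y = (0.0119 + j0.0406) S
|Y| = 0.0423 S → |Z| = 1/|Y| = 23.7 Ω, ∠Z = −∠Y = -73.6°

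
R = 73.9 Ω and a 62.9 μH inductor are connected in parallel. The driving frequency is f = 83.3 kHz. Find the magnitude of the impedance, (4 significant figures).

ω = 2πf = 523400 rad/s
X_L = ωL = 32.92 Ω
Parallel: admittances add. Y = 1/R + 1/(jωL)
Y = (0.01353 − j0.03038) S
|Y| = 0.03325 S → |Z| = 1/|Y| = 30.07 Ω, ∠Z = −∠Y = 65.99°

30.07 Ω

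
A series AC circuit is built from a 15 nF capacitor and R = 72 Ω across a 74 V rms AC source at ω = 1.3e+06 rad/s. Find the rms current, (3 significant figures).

837 mA

X_C = 1/(ωC) = 51.3 Ω
Z = 72.0 − j51.3 Ω
|Z| = √(72.0² + 51.3²) = 88.4 Ω
I = V/|Z| = 74/88.4 = 837 mA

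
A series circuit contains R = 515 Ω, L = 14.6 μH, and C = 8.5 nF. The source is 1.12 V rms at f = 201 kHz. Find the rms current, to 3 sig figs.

2.15 mA

ω = 2πf = 1.263e+06 rad/s
X_L = ωL = 18.4 Ω
X_C = 1/(ωC) = 93.2 Ω
Net reactance X = X_L − X_C = -74.7 Ω
Z = 515 − j74.7 Ω
|Z| = √(515² + 74.7²) = 520 Ω
I = V/|Z| = 1.12/520 = 2.15 mA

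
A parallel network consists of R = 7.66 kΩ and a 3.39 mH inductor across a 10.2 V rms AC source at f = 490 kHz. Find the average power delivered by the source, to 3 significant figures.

ω = 2πf = 3.079e+06 rad/s
X_L = ωL = 10400 Ω
Parallel: admittances add. Y = 1/R + 1/(jωL)
Y = (0.000131 − j9.58e-05) S
|Y| = 0.000162 S → |Z| = 1/|Y| = 6180 Ω, ∠Z = −∠Y = 36.3°
I = V/|Z| = 1.65 mA
P = VI cos φ = 10.2 × 0.00165 × cos(36.3°) = 13.6 mW

13.6 mW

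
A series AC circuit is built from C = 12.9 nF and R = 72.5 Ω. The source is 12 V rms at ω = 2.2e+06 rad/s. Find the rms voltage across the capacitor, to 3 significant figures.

5.25 V

X_C = 1/(ωC) = 35.2 Ω
Z = 72.5 − j35.2 Ω
|Z| = √(72.5² + 35.2²) = 80.6 Ω
I = V/|Z| = 149 mA
V_C = I·|Z_C| = 0.149 × 35.2 = 5.25 V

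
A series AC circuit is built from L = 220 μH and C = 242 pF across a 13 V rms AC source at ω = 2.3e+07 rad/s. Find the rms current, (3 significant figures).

X_L = ωL = 5060 Ω
X_C = 1/(ωC) = 180 Ω
Net reactance X = X_L − X_C = 4880 Ω
Z = j4880 Ω
|Z| = √(0² + 4880²) = 4880 Ω
I = V/|Z| = 13/4880 = 2.66 mA

2.66 mA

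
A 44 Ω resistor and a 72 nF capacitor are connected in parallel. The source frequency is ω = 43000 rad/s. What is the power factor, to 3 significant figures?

X_C = 1/(ωC) = 323 Ω
Parallel: admittances add. Y = 1/R + jωC
Y = (0.0227 + j0.00310) S
|Y| = 0.0229 S → |Z| = 1/|Y| = 43.6 Ω, ∠Z = −∠Y = -7.76°
cos φ = cos(-7.76°) = 0.991

0.991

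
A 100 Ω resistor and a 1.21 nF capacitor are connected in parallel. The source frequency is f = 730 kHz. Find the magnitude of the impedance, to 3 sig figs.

87.4 Ω

ω = 2πf = 4.587e+06 rad/s
X_C = 1/(ωC) = 180 Ω
Parallel: admittances add. Y = 1/R + jωC
Y = (0.0100 + j0.00555) S
|Y| = 0.0114 S → |Z| = 1/|Y| = 87.4 Ω, ∠Z = −∠Y = -29.0°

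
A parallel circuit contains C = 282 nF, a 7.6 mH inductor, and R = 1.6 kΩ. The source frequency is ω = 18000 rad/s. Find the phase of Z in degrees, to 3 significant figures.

74.4°

X_L = ωL = 137 Ω
X_C = 1/(ωC) = 197 Ω
Parallel: admittances add. Y = 1/R + 1/(jωL) + jωC
Y = (0.000625 − j0.00223) S
|Y| = 0.00232 S → |Z| = 1/|Y| = 431 Ω, ∠Z = −∠Y = 74.4°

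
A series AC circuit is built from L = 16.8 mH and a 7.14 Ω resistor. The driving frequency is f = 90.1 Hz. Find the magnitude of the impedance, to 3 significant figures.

11.9 Ω

ω = 2πf = 566.1 rad/s
X_L = ωL = 9.51 Ω
Z = 7.14 + j9.51 Ω
|Z| = √(7.14² + 9.51²) = 11.9 Ω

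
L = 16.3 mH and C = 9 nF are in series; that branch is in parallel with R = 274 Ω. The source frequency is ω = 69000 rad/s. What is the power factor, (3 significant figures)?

X_L = ωL = 1120 Ω
X_C = 1/(ωC) = 1610 Ω
Branch 1: Z₁ = R = 274 Ω
Branch 2 (series LC): Z₂ = j(X_L − X_C) = −j486 Ω
Parallel: Z = Z₁Z₂/(Z₁+Z₂), |Z| = 239 Ω, ∠Z = -29.4°
cos φ = cos(-29.4°) = 0.871

0.871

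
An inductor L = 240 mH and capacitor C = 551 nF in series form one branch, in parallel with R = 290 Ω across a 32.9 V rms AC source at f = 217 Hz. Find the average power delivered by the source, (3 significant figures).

3.73 W

ω = 2πf = 1363 rad/s
X_L = ωL = 327 Ω
X_C = 1/(ωC) = 1330 Ω
Branch 1: Z₁ = R = 290 Ω
Branch 2 (series LC): Z₂ = j(X_L − X_C) = −j1000 Ω
Parallel: Z = Z₁Z₂/(Z₁+Z₂), |Z| = 279 Ω, ∠Z = -16.1°
I = V/|Z| = 118 mA
P = VI cos φ = 32.9 × 0.118 × cos(-16.1°) = 3.73 W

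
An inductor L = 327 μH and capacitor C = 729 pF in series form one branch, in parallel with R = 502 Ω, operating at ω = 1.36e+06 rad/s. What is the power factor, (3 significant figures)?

0.747

X_L = ωL = 445 Ω
X_C = 1/(ωC) = 1010 Ω
Branch 1: Z₁ = R = 502 Ω
Branch 2 (series LC): Z₂ = j(X_L − X_C) = −j564 Ω
Parallel: Z = Z₁Z₂/(Z₁+Z₂), |Z| = 375 Ω, ∠Z = -41.7°
cos φ = cos(-41.7°) = 0.747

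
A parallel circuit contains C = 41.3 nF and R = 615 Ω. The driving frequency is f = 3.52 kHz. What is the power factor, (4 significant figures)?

0.8719

ω = 2πf = 22120 rad/s
X_C = 1/(ωC) = 1095 Ω
Parallel: admittances add. Y = 1/R + jωC
Y = (0.001626 + j0.0009134) S
|Y| = 0.001865 S → |Z| = 1/|Y| = 536.2 Ω, ∠Z = −∠Y = -29.33°
cos φ = cos(-29.33°) = 0.8719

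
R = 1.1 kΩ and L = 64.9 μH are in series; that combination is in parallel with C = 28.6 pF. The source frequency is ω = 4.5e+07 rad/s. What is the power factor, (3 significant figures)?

0.114

X_L = ωL = 2920 Ω
X_C = 1/(ωC) = 777 Ω
Branch 1 (R+jX_L): Z₁ = 1100 + j2920 Ω, |Z₁| = 3120 Ω
Branch 2 (−jX_C): Z₂ = −j777 Ω
Parallel: Z = Z₁Z₂/(Z₁+Z₂), |Z| = 1010 Ω, ∠Z = -83.5°
cos φ = cos(-83.5°) = 0.114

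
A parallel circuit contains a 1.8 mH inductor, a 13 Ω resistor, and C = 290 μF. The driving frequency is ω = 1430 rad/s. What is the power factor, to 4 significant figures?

0.9466

X_L = ωL = 2.574 Ω
X_C = 1/(ωC) = 2.411 Ω
Parallel: admittances add. Y = 1/R + 1/(jωL) + jωC
Y = (0.07692 + j0.02620) S
|Y| = 0.08126 S → |Z| = 1/|Y| = 12.31 Ω, ∠Z = −∠Y = -18.81°
cos φ = cos(-18.81°) = 0.9466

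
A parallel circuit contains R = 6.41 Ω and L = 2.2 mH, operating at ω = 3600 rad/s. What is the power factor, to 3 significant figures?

0.777

X_L = ωL = 7.92 Ω
Parallel: admittances add. Y = 1/R + 1/(jωL)
Y = (0.156 − j0.126) S
|Y| = 0.201 S → |Z| = 1/|Y| = 4.98 Ω, ∠Z = −∠Y = 39.0°
cos φ = cos(39.0°) = 0.777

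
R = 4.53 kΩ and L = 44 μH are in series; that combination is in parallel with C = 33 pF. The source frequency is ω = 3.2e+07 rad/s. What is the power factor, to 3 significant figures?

X_L = ωL = 1410 Ω
X_C = 1/(ωC) = 947 Ω
Branch 1 (R+jX_L): Z₁ = 4530 + j1410 Ω, |Z₁| = 4740 Ω
Branch 2 (−jX_C): Z₂ = −j947 Ω
Parallel: Z = Z₁Z₂/(Z₁+Z₂), |Z| = 987 Ω, ∠Z = -78.5°
cos φ = cos(-78.5°) = 0.199

0.199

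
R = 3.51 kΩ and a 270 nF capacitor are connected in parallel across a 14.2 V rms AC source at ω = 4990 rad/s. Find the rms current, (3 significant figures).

19.6 mA

X_C = 1/(ωC) = 742 Ω
Parallel: admittances add. Y = 1/R + jωC
Y = (0.000285 + j0.00135) S
|Y| = 0.00138 S → |Z| = 1/|Y| = 726 Ω, ∠Z = −∠Y = -78.1°
I = V/|Z| = 14.2/726 = 19.6 mA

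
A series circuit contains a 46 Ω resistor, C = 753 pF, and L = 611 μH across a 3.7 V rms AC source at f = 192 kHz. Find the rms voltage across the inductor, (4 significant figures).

7.438 V

ω = 2πf = 1.206e+06 rad/s
X_L = ωL = 737.1 Ω
X_C = 1/(ωC) = 1101 Ω
Net reactance X = X_L − X_C = -363.7 Ω
Z = 46.00 − j363.7 Ω
|Z| = √(46.00² + 363.7²) = 366.6 Ω
I = V/|Z| = 10.09 mA
V_L = I·|Z_L| = 0.01009 × 737.1 = 7.438 V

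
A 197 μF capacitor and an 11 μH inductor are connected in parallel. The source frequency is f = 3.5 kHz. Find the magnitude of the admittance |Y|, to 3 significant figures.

ω = 2πf = 21990 rad/s
X_L = ωL = 0.242 Ω
X_C = 1/(ωC) = 0.231 Ω
Parallel: admittances add. Y = 1/(jωL) + jωC
Y = (0 + j0.198) S
|Y| = 0.198 S → |Z| = 1/|Y| = 5.04 Ω, ∠Z = −∠Y = -90.0°

198 mS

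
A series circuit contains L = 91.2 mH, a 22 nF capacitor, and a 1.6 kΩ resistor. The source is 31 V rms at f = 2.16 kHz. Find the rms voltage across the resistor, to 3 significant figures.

18.7 V

ω = 2πf = 13570 rad/s
X_L = ωL = 1240 Ω
X_C = 1/(ωC) = 3350 Ω
Net reactance X = X_L − X_C = -2110 Ω
Z = 1600 − j2110 Ω
|Z| = √(1600² + 2110²) = 2650 Ω
I = V/|Z| = 11.7 mA
V_R = I·|Z_R| = 0.0117 × 1600 = 18.7 V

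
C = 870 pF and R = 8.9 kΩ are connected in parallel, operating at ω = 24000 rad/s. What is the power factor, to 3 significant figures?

X_C = 1/(ωC) = 47900 Ω
Parallel: admittances add. Y = 1/R + jωC
Y = (0.000112 + j2.09e-05) S
|Y| = 0.000114 S → |Z| = 1/|Y| = 8750 Ω, ∠Z = −∠Y = -10.5°
cos φ = cos(-10.5°) = 0.983

0.983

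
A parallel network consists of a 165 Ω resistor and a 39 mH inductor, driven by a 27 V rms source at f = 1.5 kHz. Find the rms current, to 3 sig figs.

ω = 2πf = 9425 rad/s
X_L = ωL = 368 Ω
Parallel: admittances add. Y = 1/R + 1/(jωL)
Y = (0.00606 − j0.00272) S
|Y| = 0.00664 S → |Z| = 1/|Y| = 151 Ω, ∠Z = −∠Y = 24.2°
I = V/|Z| = 27/151 = 179 mA

179 mA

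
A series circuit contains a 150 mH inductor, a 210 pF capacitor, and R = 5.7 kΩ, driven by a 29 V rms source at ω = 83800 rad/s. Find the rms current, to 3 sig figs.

X_L = ωL = 12600 Ω
X_C = 1/(ωC) = 56800 Ω
Net reactance X = X_L − X_C = -44300 Ω
Z = 5700 − j44300 Ω
|Z| = √(5700² + 44300²) = 44600 Ω
I = V/|Z| = 29/44600 = 650 μA

650 μA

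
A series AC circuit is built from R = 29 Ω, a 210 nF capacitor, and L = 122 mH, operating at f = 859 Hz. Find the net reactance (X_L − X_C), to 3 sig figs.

-224 Ω

ω = 2πf = 5397 rad/s
X_L = ωL = 658 Ω
X_C = 1/(ωC) = 882 Ω
X = 658 − 882 = -224 Ω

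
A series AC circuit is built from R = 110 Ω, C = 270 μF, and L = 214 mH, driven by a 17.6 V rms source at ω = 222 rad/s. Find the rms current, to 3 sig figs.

X_L = ωL = 47.5 Ω
X_C = 1/(ωC) = 16.7 Ω
Net reactance X = X_L − X_C = 30.8 Ω
Z = 110 + j30.8 Ω
|Z| = √(110² + 30.8²) = 114 Ω
I = V/|Z| = 17.6/114 = 154 mA

154 mA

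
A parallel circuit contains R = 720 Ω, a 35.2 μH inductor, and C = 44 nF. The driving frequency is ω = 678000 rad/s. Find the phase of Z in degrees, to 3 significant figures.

83.4°

X_L = ωL = 23.9 Ω
X_C = 1/(ωC) = 33.5 Ω
Parallel: admittances add. Y = 1/R + 1/(jωL) + jωC
Y = (0.00139 − j0.0121) S
|Y| = 0.0121 S → |Z| = 1/|Y| = 82.3 Ω, ∠Z = −∠Y = 83.4°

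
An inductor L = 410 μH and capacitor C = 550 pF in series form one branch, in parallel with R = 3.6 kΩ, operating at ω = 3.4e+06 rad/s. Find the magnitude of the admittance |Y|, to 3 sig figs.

X_L = ωL = 1390 Ω
X_C = 1/(ωC) = 535 Ω
Branch 1: Z₁ = R = 3600 Ω
Branch 2 (series LC): Z₂ = j(X_L − X_C) = j859 Ω
Parallel: Z = Z₁Z₂/(Z₁+Z₂), |Z| = 836 Ω, ∠Z = 76.6°
|Y| = 1/|Z| = 1.20 mS

1.20 mS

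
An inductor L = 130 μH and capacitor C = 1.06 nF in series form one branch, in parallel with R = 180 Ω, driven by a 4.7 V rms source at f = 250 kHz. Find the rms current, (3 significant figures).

28.7 mA

ω = 2πf = 1.571e+06 rad/s
X_L = ωL = 204 Ω
X_C = 1/(ωC) = 601 Ω
Branch 1: Z₁ = R = 180 Ω
Branch 2 (series LC): Z₂ = j(X_L − X_C) = −j396 Ω
Parallel: Z = Z₁Z₂/(Z₁+Z₂), |Z| = 164 Ω, ∠Z = -24.4°
I = V/|Z| = 4.7/164 = 28.7 mA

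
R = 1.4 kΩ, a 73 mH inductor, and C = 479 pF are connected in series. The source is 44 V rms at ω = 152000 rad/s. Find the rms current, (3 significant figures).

14.7 mA

X_L = ωL = 11100 Ω
X_C = 1/(ωC) = 13700 Ω
Net reactance X = X_L − X_C = -2640 Ω
Z = 1400 − j2640 Ω
|Z| = √(1400² + 2640²) = 2990 Ω
I = V/|Z| = 44/2990 = 14.7 mA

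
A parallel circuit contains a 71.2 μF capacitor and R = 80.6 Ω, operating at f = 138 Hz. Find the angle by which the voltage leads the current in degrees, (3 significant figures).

ω = 2πf = 867.1 rad/s
X_C = 1/(ωC) = 16.2 Ω
Parallel: admittances add. Y = 1/R + jωC
Y = (0.0124 + j0.0617) S
|Y| = 0.0630 S → |Z| = 1/|Y| = 15.9 Ω, ∠Z = −∠Y = -78.6°

-78.6°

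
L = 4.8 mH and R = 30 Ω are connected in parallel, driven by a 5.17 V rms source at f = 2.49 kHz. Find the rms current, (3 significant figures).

186 mA

ω = 2πf = 15650 rad/s
X_L = ωL = 75.1 Ω
Parallel: admittances add. Y = 1/R + 1/(jωL)
Y = (0.0333 − j0.0133) S
|Y| = 0.0359 S → |Z| = 1/|Y| = 27.9 Ω, ∠Z = −∠Y = 21.8°
I = V/|Z| = 5.17/27.9 = 186 mA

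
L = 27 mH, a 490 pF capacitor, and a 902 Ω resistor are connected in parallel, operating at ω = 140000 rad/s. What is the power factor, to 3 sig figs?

X_L = ωL = 3780 Ω
X_C = 1/(ωC) = 14600 Ω
Parallel: admittances add. Y = 1/R + 1/(jωL) + jωC
Y = (0.00111 − j0.000196) S
|Y| = 0.00113 S → |Z| = 1/|Y| = 888 Ω, ∠Z = −∠Y = 10.0°
cos φ = cos(10.0°) = 0.985

0.985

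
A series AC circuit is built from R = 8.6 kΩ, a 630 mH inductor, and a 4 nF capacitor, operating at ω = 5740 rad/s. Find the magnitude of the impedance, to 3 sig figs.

40900 Ω

X_L = ωL = 3620 Ω
X_C = 1/(ωC) = 43600 Ω
Net reactance X = X_L − X_C = -39900 Ω
Z = 8600 − j39900 Ω
|Z| = √(8600² + 39900²) = 40900 Ω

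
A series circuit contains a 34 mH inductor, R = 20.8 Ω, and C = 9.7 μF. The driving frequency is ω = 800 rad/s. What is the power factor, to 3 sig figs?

0.200

X_L = ωL = 27.2 Ω
X_C = 1/(ωC) = 129 Ω
Net reactance X = X_L − X_C = -102 Ω
Z = 20.8 − j102 Ω
|Z| = √(20.8² + 102²) = 104 Ω
∠Z = arctan(-102/20.8) = -78.4°
cos φ = cos(-78.4°) = 0.200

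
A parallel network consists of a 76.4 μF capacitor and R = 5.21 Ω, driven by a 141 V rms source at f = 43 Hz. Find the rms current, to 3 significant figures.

27.2 A

ω = 2πf = 270.2 rad/s
X_C = 1/(ωC) = 48.4 Ω
Parallel: admittances add. Y = 1/R + jωC
Y = (0.192 + j0.0206) S
|Y| = 0.193 S → |Z| = 1/|Y| = 5.18 Ω, ∠Z = −∠Y = -6.14°
I = V/|Z| = 141/5.18 = 27.2 A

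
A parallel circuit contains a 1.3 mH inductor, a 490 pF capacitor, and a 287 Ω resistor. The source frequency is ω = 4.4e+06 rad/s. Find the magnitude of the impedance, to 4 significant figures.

249.5 Ω

X_L = ωL = 5720 Ω
X_C = 1/(ωC) = 463.8 Ω
Parallel: admittances add. Y = 1/R + 1/(jωL) + jωC
Y = (0.003484 + j0.001981) S
|Y| = 0.004008 S → |Z| = 1/|Y| = 249.5 Ω, ∠Z = −∠Y = -29.62°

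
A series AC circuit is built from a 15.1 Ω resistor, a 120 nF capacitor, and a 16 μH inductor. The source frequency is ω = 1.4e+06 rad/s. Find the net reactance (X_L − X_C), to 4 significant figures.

16.45 Ω

X_L = ωL = 22.40 Ω
X_C = 1/(ωC) = 5.952 Ω
X = 22.40 − 5.952 = 16.45 Ω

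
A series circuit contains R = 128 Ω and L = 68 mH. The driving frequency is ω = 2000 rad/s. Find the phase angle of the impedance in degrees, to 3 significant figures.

X_L = ωL = 136 Ω
Z = 128 + j136 Ω
|Z| = √(128² + 136²) = 187 Ω
∠Z = arctan(136/128) = 46.7°

46.7°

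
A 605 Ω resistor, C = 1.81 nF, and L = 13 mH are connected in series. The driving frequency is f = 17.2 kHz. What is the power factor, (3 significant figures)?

0.161

ω = 2πf = 108100 rad/s
X_L = ωL = 1400 Ω
X_C = 1/(ωC) = 5110 Ω
Net reactance X = X_L − X_C = -3710 Ω
Z = 605 − j3710 Ω
|Z| = √(605² + 3710²) = 3760 Ω
∠Z = arctan(-3710/605) = -80.7°
cos φ = cos(-80.7°) = 0.161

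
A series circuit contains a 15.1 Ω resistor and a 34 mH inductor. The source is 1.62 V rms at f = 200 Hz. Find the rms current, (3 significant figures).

35.7 mA

ω = 2πf = 1257 rad/s
X_L = ωL = 42.7 Ω
Z = 15.1 + j42.7 Ω
|Z| = √(15.1² + 42.7²) = 45.3 Ω
I = V/|Z| = 1.62/45.3 = 35.7 mA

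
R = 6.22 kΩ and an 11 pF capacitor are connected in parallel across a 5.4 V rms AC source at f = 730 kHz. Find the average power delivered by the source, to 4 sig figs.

ω = 2πf = 4.587e+06 rad/s
X_C = 1/(ωC) = 19820 Ω
Parallel: admittances add. Y = 1/R + jωC
Y = (0.0001608 + j5.045e-05) S
|Y| = 0.0001685 S → |Z| = 1/|Y| = 5935 Ω, ∠Z = −∠Y = -17.42°
I = V/|Z| = 909.9 μA
P = VI cos φ = 5.4 × 0.0009099 × cos(-17.42°) = 4.688 mW

4.688 mW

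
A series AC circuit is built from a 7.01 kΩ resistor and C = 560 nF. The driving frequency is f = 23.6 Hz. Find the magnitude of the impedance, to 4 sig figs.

ω = 2πf = 148.3 rad/s
X_C = 1/(ωC) = 12040 Ω
Z = 7010 − j12040 Ω
|Z| = √(7010² + 12040²) = 13930 Ω

13930 Ω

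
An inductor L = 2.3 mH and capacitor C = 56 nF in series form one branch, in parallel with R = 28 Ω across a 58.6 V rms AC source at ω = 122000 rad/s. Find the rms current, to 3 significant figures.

2.14 A

X_L = ωL = 281 Ω
X_C = 1/(ωC) = 146 Ω
Branch 1: Z₁ = R = 28.0 Ω
Branch 2 (series LC): Z₂ = j(X_L − X_C) = j134 Ω
Parallel: Z = Z₁Z₂/(Z₁+Z₂), |Z| = 27.4 Ω, ∠Z = 11.8°
I = V/|Z| = 58.6/27.4 = 2.14 A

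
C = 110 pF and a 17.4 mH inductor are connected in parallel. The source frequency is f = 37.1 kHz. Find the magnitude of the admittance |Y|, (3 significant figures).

ω = 2πf = 233100 rad/s
X_L = ωL = 4060 Ω
X_C = 1/(ωC) = 39000 Ω
Parallel: admittances add. Y = 1/(jωL) + jωC
Y = (0 − j0.000221) S
|Y| = 0.000221 S → |Z| = 1/|Y| = 4530 Ω, ∠Z = −∠Y = 90.0°

221 μS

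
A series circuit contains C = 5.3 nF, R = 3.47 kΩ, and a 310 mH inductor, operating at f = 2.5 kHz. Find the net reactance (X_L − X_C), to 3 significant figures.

-7140 Ω

ω = 2πf = 15710 rad/s
X_L = ωL = 4870 Ω
X_C = 1/(ωC) = 12000 Ω
X = 4870 − 12000 = -7140 Ω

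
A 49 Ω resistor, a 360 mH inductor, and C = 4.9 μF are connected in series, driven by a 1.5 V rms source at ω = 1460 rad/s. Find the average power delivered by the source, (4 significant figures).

X_L = ωL = 525.6 Ω
X_C = 1/(ωC) = 139.8 Ω
Net reactance X = X_L − X_C = 385.8 Ω
Z = 49.00 + j385.8 Ω
|Z| = √(49.00² + 385.8²) = 388.9 Ω
∠Z = arctan(385.8/49.00) = 82.76°
I = V/|Z| = 3.857 mA
P = VI cos φ = 1.5 × 0.003857 × cos(82.76°) = 728.9 μW

728.9 μW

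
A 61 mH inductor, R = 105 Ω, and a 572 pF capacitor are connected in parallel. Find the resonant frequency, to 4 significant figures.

26.94 kHz

ω₀ = 1/√(LC) = 1/√(0.061 × 5.72e-10) = 169300 rad/s
f₀ = ω₀/(2π) = 26.94 kHz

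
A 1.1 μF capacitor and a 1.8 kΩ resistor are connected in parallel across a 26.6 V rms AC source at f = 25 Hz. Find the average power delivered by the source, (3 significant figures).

393 mW

ω = 2πf = 157.1 rad/s
X_C = 1/(ωC) = 5790 Ω
Parallel: admittances add. Y = 1/R + jωC
Y = (0.000556 + j0.000173) S
|Y| = 0.000582 S → |Z| = 1/|Y| = 1720 Ω, ∠Z = −∠Y = -17.3°
I = V/|Z| = 15.5 mA
P = VI cos φ = 26.6 × 0.0155 × cos(-17.3°) = 393 mW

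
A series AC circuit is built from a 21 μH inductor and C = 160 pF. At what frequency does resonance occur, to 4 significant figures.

ω₀ = 1/√(LC) = 1/√(2.1e-05 × 1.6e-10) = 1.725e+07 rad/s
f₀ = ω₀/(2π) = 2.746 MHz

2.746 MHz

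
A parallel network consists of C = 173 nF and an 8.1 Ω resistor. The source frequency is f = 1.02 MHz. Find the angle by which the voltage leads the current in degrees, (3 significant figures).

-83.6°

ω = 2πf = 6.409e+06 rad/s
X_C = 1/(ωC) = 0.902 Ω
Parallel: admittances add. Y = 1/R + jωC
Y = (0.123 + j1.11) S
|Y| = 1.12 S → |Z| = 1/|Y| = 0.896 Ω, ∠Z = −∠Y = -83.6°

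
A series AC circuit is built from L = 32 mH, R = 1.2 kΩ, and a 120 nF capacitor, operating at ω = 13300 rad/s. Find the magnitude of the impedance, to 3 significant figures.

1220 Ω

X_L = ωL = 426 Ω
X_C = 1/(ωC) = 627 Ω
Net reactance X = X_L − X_C = -201 Ω
Z = 1200 − j201 Ω
|Z| = √(1200² + 201²) = 1220 Ω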